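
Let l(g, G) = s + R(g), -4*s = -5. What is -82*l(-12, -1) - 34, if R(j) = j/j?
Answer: -437/2 ≈ -218.50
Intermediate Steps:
s = 5/4 (s = -¼*(-5) = 5/4 ≈ 1.2500)
R(j) = 1
l(g, G) = 9/4 (l(g, G) = 5/4 + 1 = 9/4)
-82*l(-12, -1) - 34 = -82*9/4 - 34 = -369/2 - 34 = -437/2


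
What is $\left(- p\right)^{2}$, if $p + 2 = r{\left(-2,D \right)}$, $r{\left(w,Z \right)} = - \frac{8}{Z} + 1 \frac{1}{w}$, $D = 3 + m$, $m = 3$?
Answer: $\frac{529}{36} \approx 14.694$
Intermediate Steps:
$D = 6$ ($D = 3 + 3 = 6$)
$r{\left(w,Z \right)} = \frac{1}{w} - \frac{8}{Z}$ ($r{\left(w,Z \right)} = - \frac{8}{Z} + \frac{1}{w} = \frac{1}{w} - \frac{8}{Z}$)
$p = - \frac{23}{6}$ ($p = -2 + \left(\frac{1}{-2} - \frac{8}{6}\right) = -2 - \frac{11}{6} = - \frac{23}{6} \approx -3.8333$)
$\left(- p\right)^{2} = \left(\left(-1\right) \left(- \frac{23}{6}\right)\right)^{2} = \left(\frac{23}{6}\right)^{2} = \frac{529}{36}$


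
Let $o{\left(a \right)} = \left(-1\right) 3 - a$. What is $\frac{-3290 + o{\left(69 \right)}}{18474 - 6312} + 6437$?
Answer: $\frac{39141716}{6081} \approx 6436.7$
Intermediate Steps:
$o{\left(a \right)} = -3 - a$
$\frac{-3290 + o{\left(69 \right)}}{18474 - 6312} + 6437 = \frac{-3290 - 72}{18474 - 6312} + 6437 = \frac{-3290 - 72}{12162} + 6437 = \left(-3290 - 72\right) \frac{1}{12162} + 6437 = \left(-3362\right) \frac{1}{12162} + 6437 = - \frac{1681}{6081} + 6437 = \frac{39141716}{6081}$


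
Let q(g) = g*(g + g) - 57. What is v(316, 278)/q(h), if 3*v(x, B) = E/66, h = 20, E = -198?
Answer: -1/743 ≈ -0.0013459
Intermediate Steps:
v(x, B) = -1 (v(x, B) = (-198/66)/3 = (-198*1/66)/3 = (1/3)*(-3) = -1)
q(g) = -57 + 2*g**2 (q(g) = g*(2*g) - 57 = 2*g**2 - 57 = -57 + 2*g**2)
v(316, 278)/q(h) = -1/(-57 + 2*20**2) = -1/(-57 + 2*400) = -1/(-57 + 800) = -1/743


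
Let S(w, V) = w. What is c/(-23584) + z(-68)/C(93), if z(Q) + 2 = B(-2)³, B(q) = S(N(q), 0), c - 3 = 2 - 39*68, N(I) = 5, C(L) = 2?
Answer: 1453063/23584 ≈ 61.612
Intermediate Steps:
c = -2647 (c = 3 + (2 - 39*68) = 3 + (2 - 2652) = 3 - 2650 = -2647)
B(q) = 5
z(Q) = 123 (z(Q) = -2 + 5³ = -2 + 125 = 123)
c/(-23584) + z(-68)/C(93) = -2647/(-23584) + 123/2 = -2647*(-1/23584) + 123*(½) = 2647/23584 + 123/2 = 1453063/23584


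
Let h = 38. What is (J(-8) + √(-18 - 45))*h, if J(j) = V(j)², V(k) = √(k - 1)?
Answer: -342 + 114*I*√7 ≈ -342.0 + 301.62*I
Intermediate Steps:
V(k) = √(-1 + k)
J(j) = -1 + j (J(j) = (√(-1 + j))² = -1 + j)
(J(-8) + √(-18 - 45))*h = ((-1 - 8) + √(-18 - 45))*38 = (-9 + √(-63))*38 = (-9 + 3*I*√7)*38 = -342 + 114*I*√7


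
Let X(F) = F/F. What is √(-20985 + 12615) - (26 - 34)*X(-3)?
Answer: 8 + 3*I*√930 ≈ 8.0 + 91.488*I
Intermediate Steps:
X(F) = 1
√(-20985 + 12615) - (26 - 34)*X(-3) = √(-20985 + 12615) - (26 - 34) = √(-8370) - (-8) = 3*I*√930 - 1*(-8) = 3*I*√930 + 8 = 8 + 3*I*√930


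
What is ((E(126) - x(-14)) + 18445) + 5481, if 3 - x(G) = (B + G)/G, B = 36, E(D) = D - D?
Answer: 167450/7 ≈ 23921.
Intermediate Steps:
E(D) = 0
x(G) = 3 - (36 + G)/G
((E(126) - x(-14)) + 18445) + 5481 = ((0 - (2 - 36/(-14))) + 18445) + 5481 = ((0 - (2 - 36*(-1/14))) + 18445) + 5481 = ((0 - (2 + 18/7)) + 18445) + 5481 = ((0 - 1*32/7) + 18445) + 5481 = ((0 - 32/7) + 18445) + 5481 = (-32/7 + 18445) + 5481 = 129083/7 + 5481 = 167450/7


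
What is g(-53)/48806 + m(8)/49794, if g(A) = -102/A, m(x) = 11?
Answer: 16766443/64401518046 ≈ 0.00026034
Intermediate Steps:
g(-53)/48806 + m(8)/49794 = -102/(-53)/48806 + 11/49794 = -102*(-1/53)*(1/48806) + 11*(1/49794) = (102/53)*(1/48806) + 11/49794 = 51/1293359 + 11/49794 = 16766443/64401518046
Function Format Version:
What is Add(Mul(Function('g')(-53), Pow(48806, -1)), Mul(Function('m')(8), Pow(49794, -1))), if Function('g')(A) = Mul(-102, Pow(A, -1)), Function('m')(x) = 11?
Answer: Rational(16766443, 64401518046) ≈ 0.00026034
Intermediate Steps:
Add(Mul(Function('g')(-53), Pow(48806, -1)), Mul(Function('m')(8), Pow(49794, -1))) = Add(Mul(Mul(-102, Pow(-53, -1)), Pow(48806, -1)), Mul(11, Pow(49794, -1))) = Add(Mul(Mul(-102, Rational(-1, 53)), Rational(1, 48806)), Mul(11, Rational(1, 49794))) = Add(Mul(Rational(102, 53), Rational(1, 48806)), Rational(11, 49794)) = Add(Rational(51, 1293359), Rational(11, 49794)) = Rational(16766443, 64401518046)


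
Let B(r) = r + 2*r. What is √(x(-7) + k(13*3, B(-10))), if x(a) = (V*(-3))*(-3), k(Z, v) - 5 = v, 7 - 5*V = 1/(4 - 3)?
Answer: I*√355/5 ≈ 3.7683*I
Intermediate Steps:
V = 6/5 (V = 7/5 - 1/(5*(4 - 3)) = 7/5 - ⅕/1 = 7/5 - ⅕*1 = 7/5 - ⅕ = 6/5 ≈ 1.2000)
B(r) = 3*r
k(Z, v) = 5 + v
x(a) = 54/5 (x(a) = ((6/5)*(-3))*(-3) = -18/5*(-3) = 54/5)
√(x(-7) + k(13*3, B(-10))) = √(54/5 + (5 + 3*(-10))) = √(54/5 + (5 - 30)) = √(54/5 - 25) = √(-71/5) = I*√355/5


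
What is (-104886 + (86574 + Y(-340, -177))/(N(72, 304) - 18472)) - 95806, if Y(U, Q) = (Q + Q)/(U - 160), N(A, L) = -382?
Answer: -85998489607/428500 ≈ -2.0070e+5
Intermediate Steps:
Y(U, Q) = 2*Q/(-160 + U) (Y(U, Q) = (2*Q)/(-160 + U) = 2*Q/(-160 + U))
(-104886 + (86574 + Y(-340, -177))/(N(72, 304) - 18472)) - 95806 = (-104886 + (86574 + 2*(-177)/(-160 - 340))/(-382 - 18472)) - 95806 = (-104886 + (86574 + 2*(-177)/(-500))/(-18854)) - 95806 = (-104886 + (86574 + 2*(-177)*(-1/500))*(-1/18854)) - 95806 = (-104886 + (86574 + 177/250)*(-1/18854)) - 95806 = (-104886 + (21643677/250)*(-1/18854)) - 95806 = (-104886 - 1967607/428500) - 95806 = -44945618607/428500 - 95806 = -85998489607/428500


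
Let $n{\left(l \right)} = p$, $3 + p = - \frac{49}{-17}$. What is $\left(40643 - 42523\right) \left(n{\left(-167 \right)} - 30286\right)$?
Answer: $\frac{967944320}{17} \approx 5.6938 \cdot 10^{7}$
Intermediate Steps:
$p = - \frac{2}{17}$ ($p = -3 - \frac{49}{-17} = -3 - - \frac{49}{17} = -3 + \frac{49}{17} = - \frac{2}{17} \approx -0.11765$)
$n{\left(l \right)} = - \frac{2}{17}$
$\left(40643 - 42523\right) \left(n{\left(-167 \right)} - 30286\right) = \left(40643 - 42523\right) \left(- \frac{2}{17} - 30286\right) = \left(-1880\right) \left(- \frac{514864}{17}\right) = \frac{967944320}{17}$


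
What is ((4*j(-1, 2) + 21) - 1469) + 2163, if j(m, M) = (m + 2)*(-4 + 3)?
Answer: 711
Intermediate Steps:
j(m, M) = -2 - m (j(m, M) = (2 + m)*(-1) = -2 - m)
((4*j(-1, 2) + 21) - 1469) + 2163 = ((4*(-2 - 1*(-1)) + 21) - 1469) + 2163 = ((4*(-2 + 1) + 21) - 1469) + 2163 = ((4*(-1) + 21) - 1469) + 2163 = ((-4 + 21) - 1469) + 2163 = (17 - 1469) + 2163 = -1452 + 2163 = 711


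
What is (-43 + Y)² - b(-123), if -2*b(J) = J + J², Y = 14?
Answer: 8344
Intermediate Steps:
b(J) = -J/2 - J²/2 (b(J) = -(J + J²)/2 = -J/2 - J²/2)
(-43 + Y)² - b(-123) = (-43 + 14)² - (-1)*(-123)*(1 - 123)/2 = (-29)² - (-1)*(-123)*(-122)/2 = 841 - 1*(-7503) = 841 + 7503 = 8344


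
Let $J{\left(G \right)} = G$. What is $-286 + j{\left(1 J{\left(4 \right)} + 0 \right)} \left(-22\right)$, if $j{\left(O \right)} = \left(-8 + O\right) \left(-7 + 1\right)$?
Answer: $-814$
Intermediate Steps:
$j{\left(O \right)} = 48 - 6 O$ ($j{\left(O \right)} = \left(-8 + O\right) \left(-6\right) = 48 - 6 O$)
$-286 + j{\left(1 J{\left(4 \right)} + 0 \right)} \left(-22\right) = -286 + \left(48 - 6 \left(1 \cdot 4 + 0\right)\right) \left(-22\right) = -286 + \left(48 - 6 \left(4 + 0\right)\right) \left(-22\right) = -286 + \left(48 - 24\right) \left(-22\right) = -286 + 24 \left(-22\right) = -286 - 528 = -814$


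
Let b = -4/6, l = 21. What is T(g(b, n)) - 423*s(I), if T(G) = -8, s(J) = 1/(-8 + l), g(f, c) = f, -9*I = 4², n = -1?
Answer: -527/13 ≈ -40.538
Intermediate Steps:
I = -16/9 (I = -⅑*4² = -⅑*16 = -16/9 ≈ -1.7778)
b = -⅔ (b = -4*⅙ = -⅔ ≈ -0.66667)
s(J) = 1/13 (s(J) = 1/(-8 + 21) = 1/13)
T(g(b, n)) - 423*s(I) = -8 - 423*1/13 = -8 - 423/13 = -527/13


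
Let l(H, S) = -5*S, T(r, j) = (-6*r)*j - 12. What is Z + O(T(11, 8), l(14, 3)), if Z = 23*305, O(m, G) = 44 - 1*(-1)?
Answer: 7060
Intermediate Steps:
T(r, j) = -12 - 6*j*r (T(r, j) = -6*j*r - 12 = -12 - 6*j*r)
O(m, G) = 45 (O(m, G) = 44 + 1 = 45)
Z = 7015
Z + O(T(11, 8), l(14, 3)) = 7015 + 45 = 7060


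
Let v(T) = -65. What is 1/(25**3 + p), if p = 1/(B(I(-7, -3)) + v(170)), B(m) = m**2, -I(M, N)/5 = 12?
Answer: 3535/55234376 ≈ 6.4000e-5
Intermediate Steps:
I(M, N) = -60 (I(M, N) = -5*12 = -60)
p = 1/3535 (p = 1/((-60)**2 - 65) = 1/(3600 - 65) = 1/3535 ≈ 0.00028289)
1/(25**3 + p) = 1/(25**3 + 1/3535) = 1/(15625 + 1/3535) = 1/(55234376/3535) = 3535/55234376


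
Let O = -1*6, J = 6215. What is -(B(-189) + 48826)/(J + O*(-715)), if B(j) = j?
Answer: -48637/10505 ≈ -4.6299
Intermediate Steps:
O = -6
-(B(-189) + 48826)/(J + O*(-715)) = -(-189 + 48826)/(6215 - 6*(-715)) = -48637/(6215 + 4290) = -48637/10505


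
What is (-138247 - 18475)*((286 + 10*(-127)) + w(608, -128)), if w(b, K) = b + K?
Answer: 78987888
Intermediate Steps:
w(b, K) = K + b
(-138247 - 18475)*((286 + 10*(-127)) + w(608, -128)) = (-138247 - 18475)*((286 + 10*(-127)) + (-128 + 608)) = -156722*((286 - 1270) + 480) = -156722*(-984 + 480) = -156722*(-504) = 78987888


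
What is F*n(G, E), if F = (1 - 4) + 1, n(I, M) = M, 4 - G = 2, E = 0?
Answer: 0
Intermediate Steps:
G = 2 (G = 4 - 1*2 = 4 - 2 = 2)
F = -2 (F = -3 + 1 = -2)
F*n(G, E) = -2*0 = 0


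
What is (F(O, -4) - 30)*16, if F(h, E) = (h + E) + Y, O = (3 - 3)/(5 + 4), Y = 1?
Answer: -528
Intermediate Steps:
O = 0 (O = 0/9 = 0*(1/9) = 0)
F(h, E) = 1 + E + h (F(h, E) = (h + E) + 1 = (E + h) + 1 = 1 + E + h)
(F(O, -4) - 30)*16 = ((1 - 4 + 0) - 30)*16 = (-3 - 30)*16 = -33*16 = -528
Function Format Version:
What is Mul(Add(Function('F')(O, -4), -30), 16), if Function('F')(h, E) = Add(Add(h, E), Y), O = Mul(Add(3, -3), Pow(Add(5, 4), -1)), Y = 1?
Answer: -528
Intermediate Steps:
O = 0 (O = Mul(0, Pow(9, -1)) = Mul(0, Rational(1, 9)) = 0)
Function('F')(h, E) = Add(1, E, h) (Function('F')(h, E) = Add(Add(h, E), 1) = Add(Add(E, h), 1) = Add(1, E, h))
Mul(Add(Function('F')(O, -4), -30), 16) = Mul(Add(Add(1, -4, 0), -30), 16) = Mul(Add(-3, -30), 16) = Mul(-33, 16) = -528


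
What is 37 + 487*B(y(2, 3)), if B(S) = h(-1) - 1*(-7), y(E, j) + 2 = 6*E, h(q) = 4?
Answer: 5394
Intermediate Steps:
y(E, j) = -2 + 6*E
B(S) = 11 (B(S) = 4 - 1*(-7) = 4 + 7 = 11)
37 + 487*B(y(2, 3)) = 37 + 487*11 = 37 + 5357 = 5394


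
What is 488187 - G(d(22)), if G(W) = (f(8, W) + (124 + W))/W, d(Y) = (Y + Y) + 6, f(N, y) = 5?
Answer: 24409171/50 ≈ 4.8818e+5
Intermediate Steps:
d(Y) = 6 + 2*Y (d(Y) = 2*Y + 6 = 6 + 2*Y)
G(W) = (129 + W)/W (G(W) = (5 + (124 + W))/W = (129 + W)/W)
488187 - G(d(22)) = 488187 - (129 + (6 + 2*22))/(6 + 2*22) = 488187 - (129 + (6 + 44))/(6 + 44) = 488187 - (129 + 50)/50 = 488187 - 179/50 = 24409171/50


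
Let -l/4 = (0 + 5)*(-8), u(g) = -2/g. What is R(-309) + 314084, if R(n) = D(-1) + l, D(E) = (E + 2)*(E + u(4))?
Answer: 628485/2 ≈ 3.1424e+5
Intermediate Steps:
D(E) = (2 + E)*(-½ + E) (D(E) = (E + 2)*(E - 2/4) = (2 + E)*(E - 2*¼) = (2 + E)*(E - ½) = (2 + E)*(-½ + E))
l = 160 (l = -4*(0 + 5)*(-8) = -20*(-8) = -4*(-40) = 160)
R(n) = 317/2 (R(n) = (-1 + (-1)² + (3/2)*(-1)) + 160 = (-1 + 1 - 3/2) + 160 = -3/2 + 160 = 317/2)
R(-309) + 314084 = 317/2 + 314084 = 628485/2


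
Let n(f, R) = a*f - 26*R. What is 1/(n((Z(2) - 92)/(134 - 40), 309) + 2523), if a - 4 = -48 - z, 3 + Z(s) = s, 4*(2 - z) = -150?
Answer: -188/1020537 ≈ -0.00018422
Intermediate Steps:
z = 79/2 (z = 2 - ¼*(-150) = 2 + 75/2 = 79/2 ≈ 39.500)
Z(s) = -3 + s
a = -167/2 (a = 4 + (-48 - 1*79/2) = 4 + (-48 - 79/2) = 4 - 175/2 = -167/2 ≈ -83.500)
n(f, R) = -26*R - 167*f/2 (n(f, R) = -167*f/2 - 26*R = -26*R - 167*f/2)
1/(n((Z(2) - 92)/(134 - 40), 309) + 2523) = 1/((-26*309 - 167*((-3 + 2) - 92)/(2*(134 - 40))) + 2523) = 1/((-8034 - 167*(-1 - 92)/(2*94)) + 2523) = 1/((-8034 - (-15531)/(2*94)) + 2523) = 1/((-8034 - 167/2*(-93/94)) + 2523) = 1/((-8034 + 15531/188) + 2523) = 1/(-1494861/188 + 2523) = 1/(-1020537/188) = -188/1020537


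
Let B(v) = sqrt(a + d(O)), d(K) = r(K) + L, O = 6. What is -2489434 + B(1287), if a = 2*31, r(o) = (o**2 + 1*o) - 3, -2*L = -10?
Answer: -2489434 + sqrt(106) ≈ -2.4894e+6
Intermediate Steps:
L = 5 (L = -1/2*(-10) = 5)
r(o) = -3 + o + o**2 (r(o) = (o**2 + o) - 3 = (o + o**2) - 3 = -3 + o + o**2)
d(K) = 2 + K + K**2 (d(K) = (-3 + K + K**2) + 5 = 2 + K + K**2)
a = 62
B(v) = sqrt(106) (B(v) = sqrt(62 + (2 + 6 + 6**2)) = sqrt(62 + (2 + 6 + 36)) = sqrt(62 + 44) = sqrt(106))
-2489434 + B(1287) = -2489434 + sqrt(106)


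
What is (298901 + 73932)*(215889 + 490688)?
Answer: 263435222641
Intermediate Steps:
(298901 + 73932)*(215889 + 490688) = 372833*706577 = 263435222641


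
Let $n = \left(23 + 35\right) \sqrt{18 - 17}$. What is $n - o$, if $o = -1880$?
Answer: $1938$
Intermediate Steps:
$n = 58$ ($n = 58 \sqrt{1} = 58 \cdot 1 = 58$)
$n - o = 58 - -1880 = 58 + 1880 = 1938$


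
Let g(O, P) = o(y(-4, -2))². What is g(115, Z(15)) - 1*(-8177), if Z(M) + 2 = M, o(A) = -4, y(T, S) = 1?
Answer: 8193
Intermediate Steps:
Z(M) = -2 + M
g(O, P) = 16 (g(O, P) = (-4)² = 16)
g(115, Z(15)) - 1*(-8177) = 16 - 1*(-8177) = 16 + 8177 = 8193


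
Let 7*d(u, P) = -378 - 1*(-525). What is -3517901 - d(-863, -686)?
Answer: -3517922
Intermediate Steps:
d(u, P) = 21 (d(u, P) = (-378 - 1*(-525))/7 = (-378 + 525)/7 = (⅐)*147 = 21)
-3517901 - d(-863, -686) = -3517901 - 1*21 = -3517901 - 21 = -3517922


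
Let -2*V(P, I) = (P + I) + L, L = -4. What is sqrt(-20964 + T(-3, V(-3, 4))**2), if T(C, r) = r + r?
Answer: I*sqrt(20955) ≈ 144.76*I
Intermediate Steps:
V(P, I) = 2 - I/2 - P/2 (V(P, I) = -((P + I) - 4)/2 = -((I + P) - 4)/2 = -(-4 + I + P)/2 = 2 - I/2 - P/2)
T(C, r) = 2*r
sqrt(-20964 + T(-3, V(-3, 4))**2) = sqrt(-20964 + (2*(2 - 1/2*4 - 1/2*(-3)))**2) = sqrt(-20964 + (2*(2 - 2 + 3/2))**2) = sqrt(-20964 + (2*(3/2))**2) = sqrt(-20964 + 3**2) = sqrt(-20964 + 9) = sqrt(-20955) = I*sqrt(20955)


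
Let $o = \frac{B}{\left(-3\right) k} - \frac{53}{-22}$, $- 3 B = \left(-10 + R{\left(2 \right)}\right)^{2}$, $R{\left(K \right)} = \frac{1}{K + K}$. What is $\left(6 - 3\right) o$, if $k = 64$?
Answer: $\frac{86985}{11264} \approx 7.7224$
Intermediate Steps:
$R{\left(K \right)} = \frac{1}{2 K}$
$B = - \frac{507}{16}$ ($B = - \frac{\left(-10 + \frac{1}{2 \cdot 2}\right)^{2}}{3} = - \frac{\left(-10 + \frac{1}{2} \cdot \frac{1}{2}\right)^{2}}{3} = - \frac{\left(-10 + \frac{1}{4}\right)^{2}}{3} = - \frac{\left(- \frac{39}{4}\right)^{2}}{3} = \left(- \frac{1}{3}\right) \frac{1521}{16} = - \frac{507}{16} \approx -31.688$)
$o = \frac{28995}{11264}$ ($o = - \frac{507}{16 \left(\left(-3\right) 64\right)} - \frac{53}{-22} = - \frac{507}{16 \left(-192\right)} - - \frac{53}{22} = \left(- \frac{507}{16}\right) \left(- \frac{1}{192}\right) + \frac{53}{22} = \frac{169}{1024} + \frac{53}{22} = \frac{28995}{11264} \approx 2.5741$)
$\left(6 - 3\right) o = \left(6 - 3\right) \frac{28995}{11264} = 3 \cdot \frac{28995}{11264} = \frac{86985}{11264}$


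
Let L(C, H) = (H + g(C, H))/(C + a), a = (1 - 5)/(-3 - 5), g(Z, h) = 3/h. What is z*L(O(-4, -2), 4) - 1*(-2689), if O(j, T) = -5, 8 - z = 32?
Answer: 8143/3 ≈ 2714.3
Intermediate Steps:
z = -24 (z = 8 - 1*32 = 8 - 32 = -24)
a = 1/2 (a = -4/(-8) = -4*(-1/8) = 1/2 ≈ 0.50000)
L(C, H) = (H + 3/H)/(1/2 + C) (L(C, H) = (H + 3/H)/(C + 1/2) = (H + 3/H)/(1/2 + C))
z*L(O(-4, -2), 4) - 1*(-2689) = -48*(3 + 4**2)/(4*(1 + 2*(-5))) - 1*(-2689) = -48*(3 + 16)/(4*(1 - 10)) + 2689 = -48*19/(4*(-9)) + 2689 = -48*(-1)*19/(4*9) + 2689 = -24*(-19/18) + 2689 = 76/3 + 2689 = 8143/3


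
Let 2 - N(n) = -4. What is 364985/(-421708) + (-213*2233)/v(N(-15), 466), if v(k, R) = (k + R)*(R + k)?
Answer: -70472343143/23487448768 ≈ -3.0004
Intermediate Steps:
N(n) = 6 (N(n) = 2 - 1*(-4) = 2 + 4 = 6)
v(k, R) = (R + k)² (v(k, R) = (R + k)*(R + k) = (R + k)²)
364985/(-421708) + (-213*2233)/v(N(-15), 466) = 364985/(-421708) + (-213*2233)/((466 + 6)²) = 364985*(-1/421708) - 475629/(472²) = -364985/421708 - 475629/222784 = -70472343143/23487448768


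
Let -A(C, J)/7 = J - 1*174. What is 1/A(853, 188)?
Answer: -1/98 ≈ -0.010204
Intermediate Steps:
A(C, J) = 1218 - 7*J (A(C, J) = -7*(J - 1*174) = -7*(J - 174) = -7*(-174 + J) = 1218 - 7*J)
1/A(853, 188) = 1/(1218 - 7*188) = 1/(1218 - 1316) = 1/(-98) = -1/98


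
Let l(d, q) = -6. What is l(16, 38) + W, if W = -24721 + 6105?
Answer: -18622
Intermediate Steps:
W = -18616
l(16, 38) + W = -6 - 18616 = -18622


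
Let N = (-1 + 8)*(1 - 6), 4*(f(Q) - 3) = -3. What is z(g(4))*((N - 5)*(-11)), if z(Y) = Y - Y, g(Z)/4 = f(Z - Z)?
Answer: 0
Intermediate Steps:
f(Q) = 9/4 (f(Q) = 3 + (1/4)*(-3) = 3 - 3/4 = 9/4)
g(Z) = 9 (g(Z) = 4*(9/4) = 9)
z(Y) = 0
N = -35 (N = 7*(-5) = -35)
z(g(4))*((N - 5)*(-11)) = 0*((-35 - 5)*(-11)) = 0*(-40*(-11)) = 0*440 = 0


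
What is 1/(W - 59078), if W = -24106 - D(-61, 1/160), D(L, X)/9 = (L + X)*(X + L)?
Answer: -25600/2986653129 ≈ -8.5715e-6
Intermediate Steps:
D(L, X) = 9*(L + X)² (D(L, X) = 9*((L + X)*(X + L)) = 9*((L + X)*(L + X)) = 9*(L + X)²)
W = -1474256329/25600 (W = -24106 - 9*(-61 + 1/160)² = -24106 - 9*(-9759/160)² = -24106 - 9*95238081/25600 = -24106 - 1*857142729/25600 = -24106 - 857142729/25600 = -1474256329/25600 ≈ -57588.)
1/(W - 59078) = 1/(-1474256329/25600 - 59078) = 1/(-2986653129/25600) = -25600/2986653129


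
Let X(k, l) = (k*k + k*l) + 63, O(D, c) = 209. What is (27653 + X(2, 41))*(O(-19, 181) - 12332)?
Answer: -337043646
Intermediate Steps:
X(k, l) = 63 + k**2 + k*l (X(k, l) = (k**2 + k*l) + 63 = 63 + k**2 + k*l)
(27653 + X(2, 41))*(O(-19, 181) - 12332) = (27653 + (63 + 2**2 + 2*41))*(209 - 12332) = (27653 + (63 + 4 + 82))*(-12123) = (27653 + 149)*(-12123) = 27802*(-12123) = -337043646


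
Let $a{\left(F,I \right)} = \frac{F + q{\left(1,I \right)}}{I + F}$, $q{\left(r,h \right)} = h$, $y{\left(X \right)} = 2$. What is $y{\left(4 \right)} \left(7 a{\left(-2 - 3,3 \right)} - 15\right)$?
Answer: $-16$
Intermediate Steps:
$a{\left(F,I \right)} = 1$ ($a{\left(F,I \right)} = \frac{F + I}{I + F} = \frac{F + I}{F + I} = 1$)
$y{\left(4 \right)} \left(7 a{\left(-2 - 3,3 \right)} - 15\right) = 2 \left(7 \cdot 1 - 15\right) = 2 \left(7 - 15\right) = 2 \left(-8\right) = -16$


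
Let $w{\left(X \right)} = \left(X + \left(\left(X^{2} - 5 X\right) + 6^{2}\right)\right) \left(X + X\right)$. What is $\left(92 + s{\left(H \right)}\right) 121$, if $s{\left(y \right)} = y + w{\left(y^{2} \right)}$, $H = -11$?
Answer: $415609227$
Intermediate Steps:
$w{\left(X \right)} = 2 X \left(36 + X^{2} - 4 X\right)$ ($w{\left(X \right)} = \left(X + \left(\left(X^{2} - 5 X\right) + 36\right)\right) 2 X = \left(X + \left(36 + X^{2} - 5 X\right)\right) 2 X = \left(36 + X^{2} - 4 X\right) 2 X = 2 X \left(36 + X^{2} - 4 X\right)$)
$s{\left(y \right)} = y + 2 y^{2} \left(36 + y^{4} - 4 y^{2}\right)$ ($s{\left(y \right)} = y + 2 y^{2} \left(36 + \left(y^{2}\right)^{2} - 4 y^{2}\right) = y + 2 y^{2} \left(36 + y^{4} - 4 y^{2}\right)$)
$\left(92 + s{\left(H \right)}\right) 121 = \left(92 - 11 \left(1 + 2 \left(-11\right) \left(36 + \left(-11\right)^{4} - 4 \left(-11\right)^{2}\right)\right)\right) 121 = \left(92 - 11 \left(1 + 2 \left(-11\right) \left(36 + 14641 - 484\right)\right)\right) 121 = \left(92 - 11 \left(1 + 2 \left(-11\right) 14193\right)\right) 121 = \left(92 - 11 \left(1 - 312246\right)\right) 121 = \left(92 - -3434695\right) 121 = \left(92 + 3434695\right) 121 = 3434787 \cdot 121 = 415609227$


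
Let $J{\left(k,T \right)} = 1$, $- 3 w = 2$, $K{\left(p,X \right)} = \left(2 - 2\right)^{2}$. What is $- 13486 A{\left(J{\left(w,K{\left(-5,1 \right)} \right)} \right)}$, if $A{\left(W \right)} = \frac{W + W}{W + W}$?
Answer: $-13486$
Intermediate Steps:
$K{\left(p,X \right)} = 0$ ($K{\left(p,X \right)} = 0^{2} = 0$)
$w = - \frac{2}{3}$ ($w = \left(- \frac{1}{3}\right) 2 = - \frac{2}{3} \approx -0.66667$)
$A{\left(W \right)} = 1$ ($A{\left(W \right)} = \frac{2 W}{2 W} = 2 W \frac{1}{2 W} = 1$)
$- 13486 A{\left(J{\left(w,K{\left(-5,1 \right)} \right)} \right)} = \left(-13486\right) 1 = -13486$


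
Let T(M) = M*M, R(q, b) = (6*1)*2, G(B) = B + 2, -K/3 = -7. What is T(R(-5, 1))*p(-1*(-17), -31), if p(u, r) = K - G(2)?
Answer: 2448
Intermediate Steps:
K = 21 (K = -3*(-7) = 21)
G(B) = 2 + B
R(q, b) = 12 (R(q, b) = 6*2 = 12)
T(M) = M²
p(u, r) = 17 (p(u, r) = 21 - (2 + 2) = 21 - 1*4 = 21 - 4 = 17)
T(R(-5, 1))*p(-1*(-17), -31) = 12²*17 = 144*17 = 2448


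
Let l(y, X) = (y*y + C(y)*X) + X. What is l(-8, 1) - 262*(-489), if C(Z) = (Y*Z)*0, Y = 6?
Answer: 128183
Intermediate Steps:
C(Z) = 0 (C(Z) = (6*Z)*0 = 0)
l(y, X) = X + y² (l(y, X) = (y*y + 0*X) + X = (y² + 0) + X = y² + X = X + y²)
l(-8, 1) - 262*(-489) = (1 + (-8)²) - 262*(-489) = (1 + 64) + 128118 = 65 + 128118 = 128183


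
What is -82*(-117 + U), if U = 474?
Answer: -29274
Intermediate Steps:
-82*(-117 + U) = -82*(-117 + 474) = -82*357 = -29274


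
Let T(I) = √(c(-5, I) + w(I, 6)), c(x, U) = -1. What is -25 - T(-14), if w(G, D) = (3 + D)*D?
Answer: -25 - √53 ≈ -32.280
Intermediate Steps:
w(G, D) = D*(3 + D)
T(I) = √53 (T(I) = √(-1 + 6*(3 + 6)) = √(-1 + 6*9) = √(-1 + 54) = √53)
-25 - T(-14) = -25 - √53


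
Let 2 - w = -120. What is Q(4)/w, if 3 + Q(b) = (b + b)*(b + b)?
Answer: ½ ≈ 0.50000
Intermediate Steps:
w = 122 (w = 2 - 1*(-120) = 2 + 120 = 122)
Q(b) = -3 + 4*b² (Q(b) = -3 + (b + b)*(b + b) = -3 + (2*b)*(2*b) = -3 + 4*b²)
Q(4)/w = (-3 + 4*4²)/122 = (-3 + 4*16)*(1/122) = (-3 + 64)*(1/122) = 61*(1/122) = ½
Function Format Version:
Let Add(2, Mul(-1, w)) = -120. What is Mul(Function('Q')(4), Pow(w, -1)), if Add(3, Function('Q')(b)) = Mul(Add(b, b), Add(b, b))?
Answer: Rational(1, 2) ≈ 0.50000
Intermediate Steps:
w = 122 (w = Add(2, Mul(-1, -120)) = Add(2, 120) = 122)
Function('Q')(b) = Add(-3, Mul(4, Pow(b, 2))) (Function('Q')(b) = Add(-3, Mul(Add(b, b), Add(b, b))) = Add(-3, Mul(Mul(2, b), Mul(2, b))) = Add(-3, Mul(4, Pow(b, 2))))
Mul(Function('Q')(4), Pow(w, -1)) = Mul(Add(-3, Mul(4, Pow(4, 2))), Pow(122, -1)) = Mul(Add(-3, Mul(4, 16)), Rational(1, 122)) = Mul(Add(-3, 64), Rational(1, 122)) = Mul(61, Rational(1, 122)) = Rational(1, 2)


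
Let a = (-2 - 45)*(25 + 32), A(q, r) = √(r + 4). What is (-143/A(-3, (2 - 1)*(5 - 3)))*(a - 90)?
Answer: 131989*√6/2 ≈ 1.6165e+5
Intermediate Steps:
A(q, r) = √(4 + r)
a = -2679 (a = -47*57 = -2679)
(-143/A(-3, (2 - 1)*(5 - 3)))*(a - 90) = (-143/√(4 + (2 - 1)*(5 - 3)))*(-2679 - 90) = -143/√(4 + 1*2)*(-2769) = -143/√(4 + 2)*(-2769) = -143*√6/6*(-2769) = 131989*√6/2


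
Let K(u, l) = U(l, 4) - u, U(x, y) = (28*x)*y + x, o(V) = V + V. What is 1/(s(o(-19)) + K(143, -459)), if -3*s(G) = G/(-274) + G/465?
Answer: -191115/9939894779 ≈ -1.9227e-5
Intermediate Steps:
o(V) = 2*V
U(x, y) = x + 28*x*y (U(x, y) = 28*x*y + x = x + 28*x*y)
K(u, l) = -u + 113*l (K(u, l) = l*(1 + 28*4) - u = l*(1 + 112) - u = l*113 - u = 113*l - u = -u + 113*l)
s(G) = 191*G/382230 (s(G) = -(G/(-274) + G/465)/3 = -(G*(-1/274) + G*(1/465))/3 = -(-G/274 + G/465)/3 = -(-191)*G/382230 = 191*G/382230)
1/(s(o(-19)) + K(143, -459)) = 1/(191*(2*(-19))/382230 + (-1*143 + 113*(-459))) = 1/((191/382230)*(-38) + (-143 - 51867)) = 1/(-3629/191115 - 52010) = 1/(-9939894779/191115) = -191115/9939894779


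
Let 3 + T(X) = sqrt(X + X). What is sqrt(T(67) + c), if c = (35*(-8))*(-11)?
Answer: sqrt(3077 + sqrt(134)) ≈ 55.575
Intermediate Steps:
T(X) = -3 + sqrt(2)*sqrt(X) (T(X) = -3 + sqrt(X + X) = -3 + sqrt(2*X) = -3 + sqrt(2)*sqrt(X))
c = 3080 (c = -280*(-11) = 3080)
sqrt(T(67) + c) = sqrt((-3 + sqrt(2)*sqrt(67)) + 3080) = sqrt((-3 + sqrt(134)) + 3080) = sqrt(3077 + sqrt(134))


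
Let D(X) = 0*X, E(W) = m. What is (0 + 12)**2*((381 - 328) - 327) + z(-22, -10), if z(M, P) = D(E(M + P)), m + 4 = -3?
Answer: -39456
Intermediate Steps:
m = -7 (m = -4 - 3 = -7)
E(W) = -7
D(X) = 0
z(M, P) = 0
(0 + 12)**2*((381 - 328) - 327) + z(-22, -10) = (0 + 12)**2*((381 - 328) - 327) + 0 = 12**2*(53 - 327) + 0 = 144*(-274) + 0 = -39456 + 0 = -39456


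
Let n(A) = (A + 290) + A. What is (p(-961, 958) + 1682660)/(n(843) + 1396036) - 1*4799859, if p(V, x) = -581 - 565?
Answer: -3355129399397/699006 ≈ -4.7999e+6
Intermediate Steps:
p(V, x) = -1146
n(A) = 290 + 2*A (n(A) = (290 + A) + A = 290 + 2*A)
(p(-961, 958) + 1682660)/(n(843) + 1396036) - 1*4799859 = (-1146 + 1682660)/((290 + 2*843) + 1396036) - 1*4799859 = 1681514/((290 + 1686) + 1396036) - 4799859 = 1681514/(1976 + 1396036) - 4799859 = 1681514/1398012 - 4799859 = 1681514*(1/1398012) - 4799859 = 840757/699006 - 4799859 = -3355129399397/699006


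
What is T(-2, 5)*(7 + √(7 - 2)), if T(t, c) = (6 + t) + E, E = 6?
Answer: 70 + 10*√5 ≈ 92.361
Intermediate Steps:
T(t, c) = 12 + t (T(t, c) = (6 + t) + 6 = 12 + t)
T(-2, 5)*(7 + √(7 - 2)) = (12 - 2)*(7 + √(7 - 2)) = 10*(7 + √5) = 70 + 10*√5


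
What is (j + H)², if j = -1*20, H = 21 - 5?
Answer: 16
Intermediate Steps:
H = 16
j = -20
(j + H)² = (-20 + 16)² = (-4)² = 16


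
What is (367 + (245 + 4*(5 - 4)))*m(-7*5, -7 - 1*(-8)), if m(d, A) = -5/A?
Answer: -3080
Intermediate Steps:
(367 + (245 + 4*(5 - 4)))*m(-7*5, -7 - 1*(-8)) = (367 + (245 + 4*(5 - 4)))*(-5/(-7 - 1*(-8))) = (367 + (245 + 4*1))*(-5/(-7 + 8)) = (367 + (245 + 4))*(-5/1) = (367 + 249)*(-5*1) = 616*(-5) = -3080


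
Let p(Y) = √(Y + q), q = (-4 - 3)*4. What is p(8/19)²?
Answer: -524/19 ≈ -27.579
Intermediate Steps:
q = -28 (q = -7*4 = -28)
p(Y) = √(-28 + Y) (p(Y) = √(Y - 28) = √(-28 + Y))
p(8/19)² = (√(-28 + 8/19))² = (√(-524/19))² = (2*I*√2489/19)² = -524/19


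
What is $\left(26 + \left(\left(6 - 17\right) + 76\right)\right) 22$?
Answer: $2002$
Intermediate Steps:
$\left(26 + \left(\left(6 - 17\right) + 76\right)\right) 22 = \left(26 + \left(-11 + 76\right)\right) 22 = \left(26 + 65\right) 22 = 91 \cdot 22 = 2002$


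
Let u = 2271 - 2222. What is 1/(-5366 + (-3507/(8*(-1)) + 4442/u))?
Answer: -392/1896093 ≈ -0.00020674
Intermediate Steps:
u = 49
1/(-5366 + (-3507/(8*(-1)) + 4442/u)) = 1/(-5366 + (-3507/(8*(-1)) + 4442/49)) = 1/(-5366 + (-3507/(-8) + 4442*(1/49))) = 1/(-5366 + (-3507*(-1/8) + 4442/49)) = 1/(-5366 + (3507/8 + 4442/49)) = 1/(-5366 + 207379/392) = 1/(-1896093/392) = -392/1896093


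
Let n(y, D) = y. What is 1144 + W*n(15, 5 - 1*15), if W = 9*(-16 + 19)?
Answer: 1549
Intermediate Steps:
W = 27 (W = 9*3 = 27)
1144 + W*n(15, 5 - 1*15) = 1144 + 27*15 = 1144 + 405 = 1549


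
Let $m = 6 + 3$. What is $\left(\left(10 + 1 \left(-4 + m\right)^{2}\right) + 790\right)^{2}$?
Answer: $680625$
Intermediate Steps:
$m = 9$
$\left(\left(10 + 1 \left(-4 + m\right)^{2}\right) + 790\right)^{2} = \left(\left(10 + 1 \left(-4 + 9\right)^{2}\right) + 790\right)^{2} = \left(\left(10 + 1 \cdot 5^{2}\right) + 790\right)^{2} = \left(\left(10 + 1 \cdot 25\right) + 790\right)^{2} = \left(\left(10 + 25\right) + 790\right)^{2} = \left(35 + 790\right)^{2} = 825^{2} = 680625$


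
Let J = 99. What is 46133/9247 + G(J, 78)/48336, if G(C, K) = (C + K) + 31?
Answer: 139488004/27935187 ≈ 4.9933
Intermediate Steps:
G(C, K) = 31 + C + K
46133/9247 + G(J, 78)/48336 = 46133/9247 + (31 + 99 + 78)/48336 = 46133*(1/9247) + 208*(1/48336) = 46133/9247 + 13/3021 = 139488004/27935187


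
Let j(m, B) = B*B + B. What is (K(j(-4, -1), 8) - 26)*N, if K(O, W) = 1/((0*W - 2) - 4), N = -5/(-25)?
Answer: -157/30 ≈ -5.2333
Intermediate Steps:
j(m, B) = B + B**2 (j(m, B) = B**2 + B = B + B**2)
N = 1/5 (N = -5*(-1/25) = 1/5 ≈ 0.20000)
K(O, W) = -1/6 (K(O, W) = 1/((0 - 2) - 4) = 1/(-2 - 4) = 1/(-6) = -1/6)
(K(j(-4, -1), 8) - 26)*N = (-1/6 - 26)*(1/5) = -157/6*1/5 = -157/30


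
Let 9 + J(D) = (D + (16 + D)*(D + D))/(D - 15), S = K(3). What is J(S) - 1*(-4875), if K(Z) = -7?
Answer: 107185/22 ≈ 4872.0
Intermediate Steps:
S = -7
J(D) = -9 + (D + 2*D*(16 + D))/(-15 + D) (J(D) = -9 + (D + (16 + D)*(D + D))/(D - 15) = -9 + (D + (16 + D)*(2*D))/(-15 + D) = -9 + (D + 2*D*(16 + D))/(-15 + D))
J(S) - 1*(-4875) = (135 + 2*(-7)² + 24*(-7))/(-15 - 7) - 1*(-4875) = (135 + 2*49 - 168)/(-22) + 4875 = -(135 + 98 - 168)/22 + 4875 = -1/22*65 + 4875 = -65/22 + 4875 = 107185/22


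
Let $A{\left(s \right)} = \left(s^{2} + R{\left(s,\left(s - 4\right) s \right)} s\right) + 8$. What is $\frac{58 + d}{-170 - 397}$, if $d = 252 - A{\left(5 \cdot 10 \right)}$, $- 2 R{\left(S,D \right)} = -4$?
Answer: $\frac{766}{189} \approx 4.0529$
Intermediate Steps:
$R{\left(S,D \right)} = 2$ ($R{\left(S,D \right)} = \left(- \frac{1}{2}\right) \left(-4\right) = 2$)
$A{\left(s \right)} = 8 + s^{2} + 2 s$ ($A{\left(s \right)} = \left(s^{2} + 2 s\right) + 8 = 8 + s^{2} + 2 s$)
$d = -2356$ ($d = 252 - \left(8 + \left(5 \cdot 10\right)^{2} + 2 \cdot 5 \cdot 10\right) = 252 - \left(8 + 50^{2} + 2 \cdot 50\right) = 252 - \left(8 + 2500 + 100\right) = 252 - 2608 = -2356$)
$\frac{58 + d}{-170 - 397} = \frac{58 - 2356}{-170 - 397} = - \frac{2298}{-567} = \left(-2298\right) \left(- \frac{1}{567}\right) = \frac{766}{189}$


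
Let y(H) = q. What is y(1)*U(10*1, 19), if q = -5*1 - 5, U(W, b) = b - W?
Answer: -90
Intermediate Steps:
q = -10 (q = -5 - 5 = -10)
y(H) = -10
y(1)*U(10*1, 19) = -10*(19 - 10) = -10*9 = -90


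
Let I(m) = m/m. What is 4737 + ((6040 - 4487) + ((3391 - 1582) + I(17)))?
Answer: 8100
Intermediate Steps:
I(m) = 1
4737 + ((6040 - 4487) + ((3391 - 1582) + I(17))) = 4737 + ((6040 - 4487) + ((3391 - 1582) + 1)) = 4737 + (1553 + (1809 + 1)) = 4737 + (1553 + 1810) = 4737 + 3363 = 8100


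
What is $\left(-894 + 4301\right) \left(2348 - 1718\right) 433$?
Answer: $929395530$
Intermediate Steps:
$\left(-894 + 4301\right) \left(2348 - 1718\right) 433 = 3407 \cdot 630 \cdot 433 = 2146410 \cdot 433 = 929395530$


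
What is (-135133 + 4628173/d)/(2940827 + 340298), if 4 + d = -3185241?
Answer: -430436340758/10451187000625 ≈ -0.041185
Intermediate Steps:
d = -3185245 (d = -4 - 3185241 = -3185245)
(-135133 + 4628173/d)/(2940827 + 340298) = (-135133 + 4628173/(-3185245))/(2940827 + 340298) = (-135133 + 4628173*(-1/3185245))/3281125 = (-135133 - 4628173/3185245)*(1/3281125) = -430436340758/3185245*1/3281125 = -430436340758/10451187000625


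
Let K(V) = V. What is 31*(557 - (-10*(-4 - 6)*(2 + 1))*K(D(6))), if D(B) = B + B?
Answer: -94333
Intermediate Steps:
D(B) = 2*B
31*(557 - (-10*(-4 - 6)*(2 + 1))*K(D(6))) = 31*(557 - (-10*(-4 - 6)*(2 + 1))*2*6) = 31*(557 - (-(-100)*3)*12) = 31*(557 - (-10*(-30))*12) = 31*(557 - 300*12) = 31*(557 - 1*3600) = 31*(557 - 3600) = 31*(-3043) = -94333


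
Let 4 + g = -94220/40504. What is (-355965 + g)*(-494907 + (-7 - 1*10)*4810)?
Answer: 2078670104768373/10126 ≈ 2.0528e+11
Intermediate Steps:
g = -64059/10126 (g = -4 - 94220/40504 = -4 - 94220*1/40504 = -4 - 23555/10126 = -64059/10126 ≈ -6.3262)
(-355965 + g)*(-494907 + (-7 - 1*10)*4810) = (-355965 - 64059/10126)*(-494907 + (-7 - 1*10)*4810) = -3604565649*(-494907 + (-7 - 10)*4810)/10126 = -3604565649*(-494907 - 17*4810)/10126 = -3604565649*(-494907 - 81770)/10126 = -3604565649/10126*(-576677) = 2078670104768373/10126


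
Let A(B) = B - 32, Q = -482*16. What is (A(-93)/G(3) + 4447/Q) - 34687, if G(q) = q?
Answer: -803495773/23136 ≈ -34729.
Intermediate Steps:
Q = -7712
A(B) = -32 + B
(A(-93)/G(3) + 4447/Q) - 34687 = ((-32 - 93)/3 + 4447/(-7712)) - 34687 = (-125*⅓ + 4447*(-1/7712)) - 34687 = (-125/3 - 4447/7712) - 34687 = -977341/23136 - 34687 = -803495773/23136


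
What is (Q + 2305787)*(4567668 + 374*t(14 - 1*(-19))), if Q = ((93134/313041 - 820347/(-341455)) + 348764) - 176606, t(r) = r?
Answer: 80872711026835747583448/7125960977 ≈ 1.1349e+13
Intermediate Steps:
Q = 18402156451490687/106889414655 (Q = ((93134*(1/313041) - 820347*(-1/341455)) + 348764) - 176606 = ((93134/313041 + 820347/341455) + 348764) - 176606 = (288603315197/106889414655 + 348764) - 176606 = 37279468416051617/106889414655 - 176606 = 18402156451490687/106889414655 ≈ 1.7216e+5)
(Q + 2305787)*(4567668 + 374*t(14 - 1*(-19))) = (18402156451490687/106889414655 + 2305787)*(4567668 + 374*(14 - 1*(-19))) = 264866379200599172*(4567668 + 374*(14 + 19))/106889414655 = 264866379200599172*(4567668 + 374*33)/106889414655 = 264866379200599172*(4567668 + 12342)/106889414655 = (264866379200599172/106889414655)*4580010 = 80872711026835747583448/7125960977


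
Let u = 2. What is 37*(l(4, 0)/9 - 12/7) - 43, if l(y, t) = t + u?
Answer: -6187/63 ≈ -98.206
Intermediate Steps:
l(y, t) = 2 + t (l(y, t) = t + 2 = 2 + t)
37*(l(4, 0)/9 - 12/7) - 43 = 37*((2 + 0)/9 - 12/7) - 43 = 37*(2*(⅑) - 12*⅐) - 43 = 37*(2/9 - 12/7) - 43 = 37*(-94/63) - 43 = -3478/63 - 43 = -6187/63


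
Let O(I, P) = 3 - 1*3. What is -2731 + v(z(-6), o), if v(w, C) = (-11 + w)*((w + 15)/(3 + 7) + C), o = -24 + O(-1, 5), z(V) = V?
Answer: -23383/10 ≈ -2338.3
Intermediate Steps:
O(I, P) = 0 (O(I, P) = 3 - 3 = 0)
o = -24 (o = -24 + 0 = -24)
v(w, C) = (-11 + w)*(3/2 + C + w/10) (v(w, C) = (-11 + w)*((15 + w)/10 + C) = (-11 + w)*((15 + w)*(1/10) + C) = (-11 + w)*((3/2 + w/10) + C) = (-11 + w)*(3/2 + C + w/10))
-2731 + v(z(-6), o) = -2731 + (-33/2 - 11*(-24) + (1/10)*(-6)**2 + (2/5)*(-6) - 24*(-6)) = -2731 + (-33/2 + 264 + (1/10)*36 - 12/5 + 144) = -2731 + (-33/2 + 264 + 18/5 - 12/5 + 144) = -2731 + 3927/10 = -23383/10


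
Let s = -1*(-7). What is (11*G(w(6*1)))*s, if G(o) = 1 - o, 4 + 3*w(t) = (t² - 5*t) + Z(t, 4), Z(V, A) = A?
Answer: -77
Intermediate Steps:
w(t) = -5*t/3 + t²/3 (w(t) = -4/3 + ((t² - 5*t) + 4)/3 = -4/3 + (4 + t² - 5*t)/3 = -4/3 + (4/3 - 5*t/3 + t²/3) = -5*t/3 + t²/3)
s = 7
(11*G(w(6*1)))*s = (11*(1 - 6*1*(-5 + 6*1)/3))*7 = (11*(1 - 6*(-5 + 6)/3))*7 = (11*(1 - 6/3))*7 = (11*(1 - 1*2))*7 = (11*(1 - 2))*7 = (11*(-1))*7 = -11*7 = -77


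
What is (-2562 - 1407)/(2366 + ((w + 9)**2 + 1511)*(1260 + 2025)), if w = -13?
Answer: -3969/5018561 ≈ -0.00079086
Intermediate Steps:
(-2562 - 1407)/(2366 + ((w + 9)**2 + 1511)*(1260 + 2025)) = (-2562 - 1407)/(2366 + ((-13 + 9)**2 + 1511)*(1260 + 2025)) = -3969/(2366 + ((-4)**2 + 1511)*3285) = -3969/(2366 + (16 + 1511)*3285) = -3969/(2366 + 1527*3285) = -3969/(2366 + 5016195) = -3969/5018561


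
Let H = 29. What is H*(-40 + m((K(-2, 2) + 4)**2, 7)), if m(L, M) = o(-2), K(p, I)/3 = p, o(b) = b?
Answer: -1218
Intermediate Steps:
K(p, I) = 3*p
m(L, M) = -2
H*(-40 + m((K(-2, 2) + 4)**2, 7)) = 29*(-40 - 2) = 29*(-42) = -1218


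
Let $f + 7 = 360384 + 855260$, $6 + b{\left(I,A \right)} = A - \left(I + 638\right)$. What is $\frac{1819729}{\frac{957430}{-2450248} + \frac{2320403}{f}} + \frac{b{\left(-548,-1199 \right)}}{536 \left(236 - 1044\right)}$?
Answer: $\frac{1173726271814938911589691}{979141694498850496} \approx 1.1987 \cdot 10^{6}$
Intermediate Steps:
$b{\left(I,A \right)} = -644 + A - I$ ($b{\left(I,A \right)} = -6 - \left(638 + I - A\right) = -644 + A - I$)
$f = 1215637$ ($f = -7 + \left(360384 + 855260\right) = -7 + 1215644 = 1215637$)
$\frac{1819729}{\frac{957430}{-2450248} + \frac{2320403}{f}} + \frac{b{\left(-548,-1199 \right)}}{536 \left(236 - 1044\right)} = \frac{1819729}{\frac{957430}{-2450248} + \frac{2320403}{1215637}} + \frac{-644 - 1199 - -548}{536 \left(236 - 1044\right)} = \frac{1819729}{957430 \left(- \frac{1}{2450248}\right) + 2320403 \cdot \frac{1}{1215637}} + \frac{-644 - 1199 + 548}{536 \left(-808\right)} = \frac{1819729}{- \frac{478715}{1225124} + \frac{2320403}{1215637}} - \frac{1295}{-433088} = \frac{1819729}{\frac{2260837738517}{1489306063988}} - - \frac{1295}{433088} = 1819729 \cdot \frac{1489306063988}{2260837738517} + \frac{1295}{433088} = \frac{2710133434514819252}{2260837738517} + \frac{1295}{433088} = \frac{1173726271814938911589691}{979141694498850496}$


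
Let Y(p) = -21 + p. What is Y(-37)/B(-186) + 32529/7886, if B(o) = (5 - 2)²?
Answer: -164627/70974 ≈ -2.3195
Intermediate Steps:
B(o) = 9 (B(o) = 3² = 9)
Y(-37)/B(-186) + 32529/7886 = (-21 - 37)/9 + 32529/7886 = -58*⅑ + 32529*(1/7886) = -58/9 + 32529/7886 = -164627/70974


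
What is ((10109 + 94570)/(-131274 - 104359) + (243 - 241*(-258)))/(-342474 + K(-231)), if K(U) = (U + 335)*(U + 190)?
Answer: -7354171407/40851457577 ≈ -0.18002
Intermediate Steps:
K(U) = (190 + U)*(335 + U) (K(U) = (335 + U)*(190 + U) = (190 + U)*(335 + U))
((10109 + 94570)/(-131274 - 104359) + (243 - 241*(-258)))/(-342474 + K(-231)) = ((10109 + 94570)/(-131274 - 104359) + (243 - 241*(-258)))/(-342474 + (63650 + (-231)² + 525*(-231))) = (104679/(-235633) + (243 + 62178))/(-342474 + (63650 + 53361 - 121275)) = (104679*(-1/235633) + 62421)/(-342474 - 4264) = (-104679/235633 + 62421)/(-346738) = (14708342814/235633)*(-1/346738) = -7354171407/40851457577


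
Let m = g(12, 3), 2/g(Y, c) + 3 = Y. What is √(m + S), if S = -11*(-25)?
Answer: √2477/3 ≈ 16.590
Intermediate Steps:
g(Y, c) = 2/(-3 + Y)
S = 275
m = 2/9 (m = 2/(-3 + 12) = 2/9 ≈ 0.22222)
√(m + S) = √(2/9 + 275) = √(2477/9) = √2477/3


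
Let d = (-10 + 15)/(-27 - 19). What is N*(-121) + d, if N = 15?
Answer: -83495/46 ≈ -1815.1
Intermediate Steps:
d = -5/46 (d = 5/(-46) = 5*(-1/46) = -5/46 ≈ -0.10870)
N*(-121) + d = 15*(-121) - 5/46 = -1815 - 5/46 = -83495/46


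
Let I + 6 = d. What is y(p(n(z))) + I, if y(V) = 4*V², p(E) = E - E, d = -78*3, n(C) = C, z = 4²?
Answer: -240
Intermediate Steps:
z = 16
d = -234
p(E) = 0
I = -240 (I = -6 - 234 = -240)
y(p(n(z))) + I = 4*0² - 240 = 4*0 - 240 = 0 - 240 = -240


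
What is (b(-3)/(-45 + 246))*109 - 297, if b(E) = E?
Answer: -20008/67 ≈ -298.63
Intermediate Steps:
(b(-3)/(-45 + 246))*109 - 297 = -3/(-45 + 246)*109 - 297 = -3/201*109 - 297 = -3*1/201*109 - 297 = -1/67*109 - 297 = -109/67 - 297 = -20008/67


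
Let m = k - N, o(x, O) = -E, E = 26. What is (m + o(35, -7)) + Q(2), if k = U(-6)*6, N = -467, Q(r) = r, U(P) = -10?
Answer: 383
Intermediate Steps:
k = -60 (k = -10*6 = -60)
o(x, O) = -26 (o(x, O) = -1*26 = -26)
m = 407 (m = -60 - 1*(-467) = -60 + 467 = 407)
(m + o(35, -7)) + Q(2) = (407 - 26) + 2 = 381 + 2 = 383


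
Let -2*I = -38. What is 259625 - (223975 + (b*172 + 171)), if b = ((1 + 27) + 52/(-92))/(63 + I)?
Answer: 33402431/943 ≈ 35421.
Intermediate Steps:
I = 19 (I = -½*(-38) = 19)
b = 631/1886 (b = ((1 + 27) + 52/(-92))/(63 + 19) = (28 + 52*(-1/92))/82 = (28 - 13/23)*(1/82) = (631/23)*(1/82) = 631/1886 ≈ 0.33457)
259625 - (223975 + (b*172 + 171)) = 259625 - (223975 + ((631/1886)*172 + 171)) = 259625 - (223975 + (54266/943 + 171)) = 259625 - (223975 + 215519/943) = 259625 - 1*211423944/943 = 259625 - 211423944/943 = 33402431/943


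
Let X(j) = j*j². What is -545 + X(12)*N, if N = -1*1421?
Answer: -2456033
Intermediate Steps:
X(j) = j³
N = -1421
-545 + X(12)*N = -545 + 12³*(-1421) = -545 + 1728*(-1421) = -545 - 2455488 = -2456033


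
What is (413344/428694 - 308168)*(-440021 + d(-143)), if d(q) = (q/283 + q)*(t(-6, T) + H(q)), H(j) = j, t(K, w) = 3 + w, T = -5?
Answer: 7836542435652451672/60660201 ≈ 1.2919e+11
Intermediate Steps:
d(q) = 284*q*(-2 + q)/283 (d(q) = (q/283 + q)*((3 - 5) + q) = (q*(1/283) + q)*(-2 + q) = (q/283 + q)*(-2 + q) = (284*q/283)*(-2 + q) = 284*q*(-2 + q)/283)
(413344/428694 - 308168)*(-440021 + d(-143)) = (413344/428694 - 308168)*(-440021 + (284/283)*(-143)*(-2 - 143)) = (413344*(1/428694) - 308168)*(-440021 + (284/283)*(-143)*(-145)) = (206672/214347 - 308168)*(-440021 + 5888740/283) = -66054679624/214347*(-118637203/283) = 7836542435652451672/60660201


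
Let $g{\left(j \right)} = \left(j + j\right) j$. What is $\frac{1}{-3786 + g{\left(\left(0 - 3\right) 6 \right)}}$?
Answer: $- \frac{1}{3138} \approx -0.00031867$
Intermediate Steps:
$g{\left(j \right)} = 2 j^{2}$ ($g{\left(j \right)} = 2 j j = 2 j^{2}$)
$\frac{1}{-3786 + g{\left(\left(0 - 3\right) 6 \right)}} = \frac{1}{-3786 + 2 \left(\left(0 - 3\right) 6\right)^{2}} = \frac{1}{-3786 + 2 \left(\left(-3\right) 6\right)^{2}} = \frac{1}{-3786 + 2 \left(-18\right)^{2}} = \frac{1}{-3786 + 2 \cdot 324} = \frac{1}{-3786 + 648} = \frac{1}{-3138} = - \frac{1}{3138}$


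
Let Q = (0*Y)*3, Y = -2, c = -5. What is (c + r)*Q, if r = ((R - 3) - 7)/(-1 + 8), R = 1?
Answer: 0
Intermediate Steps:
r = -9/7 (r = ((1 - 3) - 7)/(-1 + 8) = (-2 - 7)/7 = -9*1/7 = -9/7 ≈ -1.2857)
Q = 0 (Q = (0*(-2))*3 = 0*3 = 0)
(c + r)*Q = (-5 - 9/7)*0 = -44/7*0 = 0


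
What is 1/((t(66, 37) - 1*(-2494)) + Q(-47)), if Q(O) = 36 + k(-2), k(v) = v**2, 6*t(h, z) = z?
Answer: 6/15241 ≈ 0.00039367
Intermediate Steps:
t(h, z) = z/6
Q(O) = 40 (Q(O) = 36 + (-2)**2 = 36 + 4 = 40)
1/((t(66, 37) - 1*(-2494)) + Q(-47)) = 1/(((1/6)*37 - 1*(-2494)) + 40) = 1/((37/6 + 2494) + 40) = 1/(15001/6 + 40) = 1/(15241/6) = 6/15241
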